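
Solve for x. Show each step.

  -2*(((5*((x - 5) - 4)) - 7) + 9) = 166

Step 1. [-2*(((5*((x - 5) - 4)) - 7) + 9) = 166] divide by the outer -2 ⇒ div: ((5*((x - 5) - 4)) - 7) + 9 = -83.
Step 2. [((5*((x - 5) - 4)) - 7) + 9 = -83] subtract 9: x sits inside (… + 9), so sub: (5*((x - 5) - 4)) - 7 = -92.
Step 3. [(5*((x - 5) - 4)) - 7 = -92] -7 is outermost — add 7 both sides. So sub: 5*((x - 5) - 4) = -85.
Step 4. [5*((x - 5) - 4) = -85] 5·(inner) — divide through by 5. So div: (x - 5) - 4 = -17.
Step 5. [(x - 5) - 4 = -17] add 4: x sits inside (… - 4), so sub: x - 5 = -13.
Step 6. [x - 5 = -13] 5 comes off first (add 5), so sub: x = -8.

Answer: x ∈ {-8}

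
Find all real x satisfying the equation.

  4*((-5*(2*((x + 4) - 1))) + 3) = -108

Step 1. [4*((-5*(2*((x + 4) - 1))) + 3) = -108] LHS = 4·(…); ÷4 both sides. So div: (-5*(2*((x + 4) - 1))) + 3 = -27.
Step 2. [(-5*(2*((x + 4) - 1))) + 3 = -27] 3 comes off first (subtract 3). So sub: -5*(2*((x + 4) - 1)) = -30.
Step 3. [-5*(2*((x + 4) - 1)) = -30] LHS = -5·(…); ÷-5 both sides. So div: 2*((x + 4) - 1) = 6.
Step 4. [2*((x + 4) - 1) = 6] 2·(inner) — divide through by 2 ⇒ div: (x + 4) - 1 = 3.
Step 5. [(x + 4) - 1 = 3] peel the -1: add 1 from each side ⇒ sub: x + 4 = 4.
Step 6. [x + 4 = 4] 4 comes off first (subtract 4), so sub: x = 0.

Answer: x ∈ {0}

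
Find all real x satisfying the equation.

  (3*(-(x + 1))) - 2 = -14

Step 1. [(3*(-(x + 1))) - 2 = -14] -2 is outermost — add 2 both sides, so sub: 3*(-(x + 1)) = -12.
Step 2. [3*(-(x + 1)) = -12] leading coefficient 3: divide by 3, so div: -(x + 1) = -4.
Step 3. [-(x + 1) = -4] flip signs both sides. So neg: x + 1 = 4.
Step 4. [x + 1 = 4] subtract 1: x sits inside (… + 1) ⇒ sub: x = 3.

Answer: x ∈ {3}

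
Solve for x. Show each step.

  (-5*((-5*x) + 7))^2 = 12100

Step 1. [(-5*((-5*x) + 7))^2 = 12100] √ both sides: 12100 ≥ 0 gives two branches, so sqrt: -5*((-5*x) + 7) = 110 or -110.
Step 2. [-5*((-5*x) + 7) = 110 or -110] leading coefficient -5: divide by -5 ⇒ div: (-5*x) + 7 = -22 or 22.
Step 3. [(-5*x) + 7 = -22 or 22] 7 comes off first (subtract 7). So sub: -5*x = -29 or 15.
Step 4. [-5*x = -29 or 15] -5·(inner) — divide through by -5. So div: x = 29/5 or -3.

Answer: x ∈ {-3, 29/5}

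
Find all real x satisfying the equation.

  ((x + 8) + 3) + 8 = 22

Step 1. [((x + 8) + 3) + 8 = 22] +8 is outermost — subtract 8 both sides. So sub: (x + 8) + 3 = 14.
Step 2. [(x + 8) + 3 = 14] +3 is outermost — subtract 3 both sides, so sub: x + 8 = 11.
Step 3. [x + 8 = 11] the outer +8 inverts by subtracting 8, so sub: x = 3.

Answer: x ∈ {3}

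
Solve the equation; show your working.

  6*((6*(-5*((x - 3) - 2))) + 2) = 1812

Step 1. [6*((6*(-5*((x - 3) - 2))) + 2) = 1812] divide by the outer 6, so div: (6*(-5*((x - 3) - 2))) + 2 = 302.
Step 2. [(6*(-5*((x - 3) - 2))) + 2 = 302] 2 comes off first (subtract 2) ⇒ sub: 6*(-5*((x - 3) - 2)) = 300.
Step 3. [6*(-5*((x - 3) - 2)) = 300] 6·(inner) — divide through by 6, so div: -5*((x - 3) - 2) = 50.
Step 4. [-5*((x - 3) - 2) = 50] -5·(inner) — divide through by -5, so div: (x - 3) - 2 = -10.
Step 5. [(x - 3) - 2 = -10] the outer -2 inverts by adding 2. So sub: x - 3 = -8.
Step 6. [x - 3 = -8] -3 is outermost — add 3 both sides, so sub: x = -5.

Answer: x ∈ {-5}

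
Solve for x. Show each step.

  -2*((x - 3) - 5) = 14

Step 1. [-2*((x - 3) - 5) = 14] leading coefficient -2: divide by -2. So div: (x - 3) - 5 = -7.
Step 2. [(x - 3) - 5 = -7] peel the -5: add 5 from each side, so sub: x - 3 = -2.
Step 3. [x - 3 = -2] the outer -3 inverts by adding 3 ⇒ sub: x = 1.

Answer: x ∈ {1}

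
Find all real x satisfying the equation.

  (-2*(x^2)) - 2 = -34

Step 1. [(-2*(x^2)) - 2 = -34] peel the -2: add 2 from each side ⇒ sub: -2*(x^2) = -32.
Step 2. [-2*(x^2) = -32] -2·(inner) — divide through by -2, so div: x^2 = 16.
Step 3. [x^2 = 16] √ both sides: 16 ≥ 0 gives two branches. So sqrt: x = 4 or -4.

Answer: x ∈ {-4, 4}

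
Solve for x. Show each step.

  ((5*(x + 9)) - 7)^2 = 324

Step 1. [((5*(x + 9)) - 7)^2 = 324] LHS squared, RHS 324 ≥ 0: apply √ (±), so sqrt: (5*(x + 9)) - 7 = 18 or -18.
Step 2. [(5*(x + 9)) - 7 = 18 or -18] peel the -7: add 7 from each side, so sub: 5*(x + 9) = 25 or -11.
Step 3. [5*(x + 9) = 25 or -11] leading coefficient 5: divide by 5, so div: x + 9 = 5 or -11/5.
Step 4. [x + 9 = 5 or -11/5] +9 is outermost — subtract 9 both sides, so sub: x = -4 or -56/5.

Answer: x ∈ {-56/5, -4}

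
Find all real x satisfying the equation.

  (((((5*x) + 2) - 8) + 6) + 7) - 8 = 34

Step 1. [(((((5*x) + 2) - 8) + 6) + 7) - 8 = 34] -8 is outermost — add 8 both sides. So sub: ((((5*x) + 2) - 8) + 6) + 7 = 42.
Step 2. [((((5*x) + 2) - 8) + 6) + 7 = 42] subtract 7: x sits inside (… + 7), so sub: (((5*x) + 2) - 8) + 6 = 35.
Step 3. [(((5*x) + 2) - 8) + 6 = 35] the outer +6 inverts by subtracting 6, so sub: ((5*x) + 2) - 8 = 29.
Step 4. [((5*x) + 2) - 8 = 29] the outer -8 inverts by adding 8, so sub: (5*x) + 2 = 37.
Step 5. [(5*x) + 2 = 37] 2 comes off first (subtract 2). So sub: 5*x = 35.
Step 6. [5*x = 35] divide by the outer 5. So div: x = 7.

Answer: x ∈ {7}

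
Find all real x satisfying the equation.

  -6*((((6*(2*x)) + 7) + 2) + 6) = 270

Step 1. [-6*((((6*(2*x)) + 7) + 2) + 6) = 270] leading coefficient -6: divide by -6, so div: (((6*(2*x)) + 7) + 2) + 6 = -45.
Step 2. [(((6*(2*x)) + 7) + 2) + 6 = -45] the outer +6 inverts by subtracting 6, so sub: ((6*(2*x)) + 7) + 2 = -51.
Step 3. [((6*(2*x)) + 7) + 2 = -51] the outer +2 inverts by subtracting 2 ⇒ sub: (6*(2*x)) + 7 = -53.
Step 4. [(6*(2*x)) + 7 = -53] +7 is outermost — subtract 7 both sides. So sub: 6*(2*x) = -60.
Step 5. [6*(2*x) = -60] 6·(inner) — divide through by 6. So div: 2*x = -10.
Step 6. [2*x = -10] 2·(inner) — divide through by 2, so div: x = -5.

Answer: x ∈ {-5}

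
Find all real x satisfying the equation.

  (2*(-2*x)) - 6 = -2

Step 1. [(2*(-2*x)) - 6 = -2] common factor 2 (LHS and -2) — divide through, so factor: (-2*x) - 3 = -1.
Step 2. [(-2*x) - 3 = -1] the outer -3 inverts by adding 3 ⇒ sub: -2*x = 2.
Step 3. [-2*x = 2] -2·(inner) — divide through by -2. So div: x = -1.

Answer: x ∈ {-1}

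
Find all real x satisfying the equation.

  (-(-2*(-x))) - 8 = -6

Step 1. [(-(-2*(-x))) - 8 = -6] add 8: x sits inside (… - 8) ⇒ sub: -(-2*(-x)) = 2.
Step 2. [-(-2*(-x)) = 2] LHS negated; negate both sides, so neg: -2*(-x) = -2.
Step 3. [-2*(-x) = -2] leading coefficient -2: divide by -2, so div: -x = 1.
Step 4. [-x = 1] flip signs both sides. So neg: x = -1.

Answer: x ∈ {-1}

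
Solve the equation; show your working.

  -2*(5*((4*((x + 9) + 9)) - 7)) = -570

Step 1. [-2*(5*((4*((x + 9) + 9)) - 7)) = -570] divide by the outer -2. So div: 5*((4*((x + 9) + 9)) - 7) = 285.
Step 2. [5*((4*((x + 9) + 9)) - 7) = 285] 5 out front; divide by 5, so div: (4*((x + 9) + 9)) - 7 = 57.
Step 3. [(4*((x + 9) + 9)) - 7 = 57] add 7: x sits inside (… - 7) ⇒ sub: 4*((x + 9) + 9) = 64.
Step 4. [4*((x + 9) + 9) = 64] leading coefficient 4: divide by 4. So div: (x + 9) + 9 = 16.
Step 5. [(x + 9) + 9 = 16] the outer +9 inverts by subtracting 9 ⇒ sub: x + 9 = 7.
Step 6. [x + 9 = 7] +9 is outermost — subtract 9 both sides, so sub: x = -2.

Answer: x ∈ {-2}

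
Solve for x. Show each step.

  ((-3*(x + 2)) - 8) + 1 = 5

Step 1. [((-3*(x + 2)) - 8) + 1 = 5] the outer +1 inverts by subtracting 1 ⇒ sub: (-3*(x + 2)) - 8 = 4.
Step 2. [(-3*(x + 2)) - 8 = 4] -8 is outermost — add 8 both sides ⇒ sub: -3*(x + 2) = 12.
Step 3. [-3*(x + 2) = 12] LHS = -3·(…); ÷-3 both sides ⇒ div: x + 2 = -4.
Step 4. [x + 2 = -4] the outer +2 inverts by subtracting 2 ⇒ sub: x = -6.

Answer: x ∈ {-6}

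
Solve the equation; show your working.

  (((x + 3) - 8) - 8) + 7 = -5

Step 1. [(((x + 3) - 8) - 8) + 7 = -5] subtract 7: x sits inside (… + 7). So sub: ((x + 3) - 8) - 8 = -12.
Step 2. [((x + 3) - 8) - 8 = -12] peel the -8: add 8 from each side, so sub: (x + 3) - 8 = -4.
Step 3. [(x + 3) - 8 = -4] 8 comes off first (add 8). So sub: x + 3 = 4.
Step 4. [x + 3 = 4] 3 comes off first (subtract 3). So sub: x = 1.

Answer: x ∈ {1}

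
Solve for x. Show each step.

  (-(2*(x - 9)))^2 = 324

Step 1. [(-(2*(x - 9)))^2 = 324] 324 ≥ 0, LHS is (·)² — take ±√. So sqrt: -(2*(x - 9)) = 18 or -18.
Step 2. [-(2*(x - 9)) = 18 or -18] leading − — multiply by −1, so neg: 2*(x - 9) = -18 or 18.
Step 3. [2*(x - 9) = -18 or 18] LHS = 2·(…); ÷2 both sides. So div: x - 9 = -9 or 9.
Step 4. [x - 9 = -9 or 9] -9 is outermost — add 9 both sides ⇒ sub: x = 0 or 18.

Answer: x ∈ {0, 18}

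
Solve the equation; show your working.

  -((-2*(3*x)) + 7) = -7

Step 1. [-((-2*(3*x)) + 7) = -7] leading − — multiply by −1. So neg: (-2*(3*x)) + 7 = 7.
Step 2. [(-2*(3*x)) + 7 = 7] 7 comes off first (subtract 7) ⇒ sub: -2*(3*x) = 0.
Step 3. [-2*(3*x) = 0] LHS = -2·(…); ÷-2 both sides, so div: 3*x = 0.
Step 4. [3*x = 0] 3 out front; divide by 3 ⇒ div: x = 0.

Answer: x ∈ {0}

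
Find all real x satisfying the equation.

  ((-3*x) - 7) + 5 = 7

Step 1. [((-3*x) - 7) + 5 = 7] subtract 5: x sits inside (… + 5), so sub: (-3*x) - 7 = 2.
Step 2. [(-3*x) - 7 = 2] add 7: x sits inside (… - 7). So sub: -3*x = 9.
Step 3. [-3*x = 9] LHS = -3·(…); ÷-3 both sides. So div: x = -3.

Answer: x ∈ {-3}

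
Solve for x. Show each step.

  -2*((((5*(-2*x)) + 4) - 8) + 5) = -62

Step 1. [-2*((((5*(-2*x)) + 4) - 8) + 5) = -62] LHS = -2·(…); ÷-2 both sides. So div: (((5*(-2*x)) + 4) - 8) + 5 = 31.
Step 2. [(((5*(-2*x)) + 4) - 8) + 5 = 31] +5 is outermost — subtract 5 both sides. So sub: ((5*(-2*x)) + 4) - 8 = 26.
Step 3. [((5*(-2*x)) + 4) - 8 = 26] -8 is outermost — add 8 both sides. So sub: (5*(-2*x)) + 4 = 34.
Step 4. [(5*(-2*x)) + 4 = 34] subtract 4: x sits inside (… + 4). So sub: 5*(-2*x) = 30.
Step 5. [5*(-2*x) = 30] divide by the outer 5. So div: -2*x = 6.
Step 6. [-2*x = 6] -2·(inner) — divide through by -2, so div: x = -3.

Answer: x ∈ {-3}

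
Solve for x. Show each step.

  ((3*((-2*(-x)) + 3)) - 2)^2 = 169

Step 1. [((3*((-2*(-x)) + 3)) - 2)^2 = 169] LHS squared, RHS 169 ≥ 0: apply √ (±), so sqrt: (3*((-2*(-x)) + 3)) - 2 = 13 or -13.
Step 2. [(3*((-2*(-x)) + 3)) - 2 = 13 or -13] the outer -2 inverts by adding 2, so sub: 3*((-2*(-x)) + 3) = 15 or -11.
Step 3. [3*((-2*(-x)) + 3) = 15 or -11] LHS = 3·(…); ÷3 both sides, so div: (-2*(-x)) + 3 = 5 or -11/3.
Step 4. [(-2*(-x)) + 3 = 5 or -11/3] the outer +3 inverts by subtracting 3, so sub: -2*(-x) = 2 or -20/3.
Step 5. [-2*(-x) = 2 or -20/3] divide by the outer -2, so div: -x = -1 or 10/3.
Step 6. [-x = -1 or 10/3] flip signs both sides. So neg: x = 1 or -10/3.

Answer: x ∈ {-10/3, 1}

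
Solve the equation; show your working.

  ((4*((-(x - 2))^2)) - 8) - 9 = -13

Step 1. [((4*((-(x - 2))^2)) - 8) - 9 = -13] add 9: x sits inside (… - 9). So sub: (4*((-(x - 2))^2)) - 8 = -4.
Step 2. [(4*((-(x - 2))^2)) - 8 = -4] 4 | LHS and 4 | -4: pull 4 out ⇒ factor: ((-(x - 2))^2) - 2 = -1.
Step 3. [((-(x - 2))^2) - 2 = -1] peel the -2: add 2 from each side ⇒ sub: (-(x - 2))^2 = 1.
Step 4. [(-(x - 2))^2 = 1] √ both sides: 1 ≥ 0 gives two branches ⇒ sqrt: -(x - 2) = 1 or -1.
Step 5. [-(x - 2) = 1 or -1] LHS negated; negate both sides ⇒ neg: x - 2 = -1 or 1.
Step 6. [x - 2 = -1 or 1] 2 comes off first (add 2), so sub: x = 1 or 3.

Answer: x ∈ {1, 3}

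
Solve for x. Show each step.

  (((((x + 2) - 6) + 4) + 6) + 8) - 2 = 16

Step 1. [(((((x + 2) - 6) + 4) + 6) + 8) - 2 = 16] the outer -2 inverts by adding 2 ⇒ sub: ((((x + 2) - 6) + 4) + 6) + 8 = 18.
Step 2. [((((x + 2) - 6) + 4) + 6) + 8 = 18] +8 is outermost — subtract 8 both sides, so sub: (((x + 2) - 6) + 4) + 6 = 10.
Step 3. [(((x + 2) - 6) + 4) + 6 = 10] peel the +6: subtract 6 from each side ⇒ sub: ((x + 2) - 6) + 4 = 4.
Step 4. [((x + 2) - 6) + 4 = 4] +4 is outermost — subtract 4 both sides ⇒ sub: (x + 2) - 6 = 0.
Step 5. [(x + 2) - 6 = 0] add 6: x sits inside (… - 6) ⇒ sub: x + 2 = 6.
Step 6. [x + 2 = 6] 2 comes off first (subtract 2), so sub: x = 4.

Answer: x ∈ {4}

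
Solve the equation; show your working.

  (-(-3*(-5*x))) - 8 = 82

Step 1. [(-(-3*(-5*x))) - 8 = 82] peel the -8: add 8 from each side, so sub: -(-3*(-5*x)) = 90.
Step 2. [-(-3*(-5*x)) = 90] LHS negated; negate both sides, so neg: -3*(-5*x) = -90.
Step 3. [-3*(-5*x) = -90] leading coefficient -3: divide by -3, so div: -5*x = 30.
Step 4. [-5*x = 30] -5·(inner) — divide through by -5 ⇒ div: x = -6.

Answer: x ∈ {-6}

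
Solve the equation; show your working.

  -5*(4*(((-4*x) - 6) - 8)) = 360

Step 1. [-5*(4*(((-4*x) - 6) - 8)) = 360] leading coefficient -5: divide by -5, so div: 4*(((-4*x) - 6) - 8) = -72.
Step 2. [4*(((-4*x) - 6) - 8) = -72] 4 out front; divide by 4. So div: ((-4*x) - 6) - 8 = -18.
Step 3. [((-4*x) - 6) - 8 = -18] peel the -8: add 8 from each side ⇒ sub: (-4*x) - 6 = -10.
Step 4. [(-4*x) - 6 = -10] -6 is outermost — add 6 both sides. So sub: -4*x = -4.
Step 5. [-4*x = -4] LHS = -4·(…); ÷-4 both sides, so div: x = 1.

Answer: x ∈ {1}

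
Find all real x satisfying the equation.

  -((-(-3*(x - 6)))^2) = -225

Step 1. [-((-(-3*(x - 6)))^2) = -225] leading − — multiply by −1, so neg: (-(-3*(x - 6)))^2 = 225.
Step 2. [(-(-3*(x - 6)))^2 = 225] LHS squared, RHS 225 ≥ 0: apply √ (±), so sqrt: -(-3*(x - 6)) = 15 or -15.
Step 3. [-(-3*(x - 6)) = 15 or -15] flip signs both sides ⇒ neg: -3*(x - 6) = -15 or 15.
Step 4. [-3*(x - 6) = -15 or 15] -3 out front; divide by -3 ⇒ div: x - 6 = 5 or -5.
Step 5. [x - 6 = 5 or -5] 6 comes off first (add 6). So sub: x = 11 or 1.

Answer: x ∈ {1, 11}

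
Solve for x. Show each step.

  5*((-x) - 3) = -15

Step 1. [5*((-x) - 3) = -15] divide by the outer 5, so div: (-x) - 3 = -3.
Step 2. [(-x) - 3 = -3] 3 comes off first (add 3), so sub: -x = 0.
Step 3. [-x = 0] leading − — multiply by −1, so neg: x = 0.

Answer: x ∈ {0}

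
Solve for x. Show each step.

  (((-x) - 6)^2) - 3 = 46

Step 1. [(((-x) - 6)^2) - 3 = 46] the outer -3 inverts by adding 3 ⇒ sub: ((-x) - 6)^2 = 49.
Step 2. [((-x) - 6)^2 = 49] LHS squared, RHS 49 ≥ 0: apply √ (±), so sqrt: (-x) - 6 = 7 or -7.
Step 3. [(-x) - 6 = 7 or -7] -6 is outermost — add 6 both sides ⇒ sub: -x = 13 or -1.
Step 4. [-x = 13 or -1] flip signs both sides. So neg: x = -13 or 1.

Answer: x ∈ {-13, 1}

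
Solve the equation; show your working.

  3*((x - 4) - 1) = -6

Step 1. [3*((x - 4) - 1) = -6] divide by the outer 3. So div: (x - 4) - 1 = -2.
Step 2. [(x - 4) - 1 = -2] 1 comes off first (add 1) ⇒ sub: x - 4 = -1.
Step 3. [x - 4 = -1] peel the -4: add 4 from each side, so sub: x = 3.

Answer: x ∈ {3}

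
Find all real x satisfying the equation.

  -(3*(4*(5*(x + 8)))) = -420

Step 1. [-(3*(4*(5*(x + 8)))) = -420] LHS negated; negate both sides, so neg: 3*(4*(5*(x + 8))) = 420.
Step 2. [3*(4*(5*(x + 8))) = 420] LHS = 3·(…); ÷3 both sides. So div: 4*(5*(x + 8)) = 140.
Step 3. [4*(5*(x + 8)) = 140] LHS = 4·(…); ÷4 both sides. So div: 5*(x + 8) = 35.
Step 4. [5*(x + 8) = 35] leading coefficient 5: divide by 5. So div: x + 8 = 7.
Step 5. [x + 8 = 7] subtract 8: x sits inside (… + 8). So sub: x = -1.

Answer: x ∈ {-1}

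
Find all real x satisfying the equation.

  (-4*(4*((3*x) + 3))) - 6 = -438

Step 1. [(-4*(4*((3*x) + 3))) - 6 = -438] the outer -6 inverts by adding 6, so sub: -4*(4*((3*x) + 3)) = -432.
Step 2. [-4*(4*((3*x) + 3)) = -432] LHS = -4·(…); ÷-4 both sides. So div: 4*((3*x) + 3) = 108.
Step 3. [4*((3*x) + 3) = 108] leading coefficient 4: divide by 4. So div: (3*x) + 3 = 27.
Step 4. [(3*x) + 3 = 27] 3 divides every term; factor it out. So factor: x + 1 = 9.
Step 5. [x + 1 = 9] subtract 1: x sits inside (… + 1). So sub: x = 8.

Answer: x ∈ {8}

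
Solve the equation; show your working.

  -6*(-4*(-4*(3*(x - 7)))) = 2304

Step 1. [-6*(-4*(-4*(3*(x - 7)))) = 2304] LHS = -6·(…); ÷-6 both sides ⇒ div: -4*(-4*(3*(x - 7))) = -384.
Step 2. [-4*(-4*(3*(x - 7))) = -384] -4 out front; divide by -4. So div: -4*(3*(x - 7)) = 96.
Step 3. [-4*(3*(x - 7)) = 96] -4·(inner) — divide through by -4. So div: 3*(x - 7) = -24.
Step 4. [3*(x - 7) = -24] leading coefficient 3: divide by 3 ⇒ div: x - 7 = -8.
Step 5. [x - 7 = -8] the outer -7 inverts by adding 7 ⇒ sub: x = -1.

Answer: x ∈ {-1}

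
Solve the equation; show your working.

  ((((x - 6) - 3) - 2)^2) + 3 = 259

Step 1. [((((x - 6) - 3) - 2)^2) + 3 = 259] peel the +3: subtract 3 from each side. So sub: (((x - 6) - 3) - 2)^2 = 256.
Step 2. [(((x - 6) - 3) - 2)^2 = 256] LHS squared, RHS 256 ≥ 0: apply √ (±). So sqrt: ((x - 6) - 3) - 2 = 16 or -16.
Step 3. [((x - 6) - 3) - 2 = 16 or -16] the outer -2 inverts by adding 2 ⇒ sub: (x - 6) - 3 = 18 or -14.
Step 4. [(x - 6) - 3 = 18 or -14] the outer -3 inverts by adding 3 ⇒ sub: x - 6 = 21 or -11.
Step 5. [x - 6 = 21 or -11] the outer -6 inverts by adding 6. So sub: x = 27 or -5.

Answer: x ∈ {-5, 27}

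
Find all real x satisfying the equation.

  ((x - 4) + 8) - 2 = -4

Step 1. [((x - 4) + 8) - 2 = -4] the outer -2 inverts by adding 2. So sub: (x - 4) + 8 = -2.
Step 2. [(x - 4) + 8 = -2] +8 is outermost — subtract 8 both sides. So sub: x - 4 = -10.
Step 3. [x - 4 = -10] 4 comes off first (add 4) ⇒ sub: x = -6.

Answer: x ∈ {-6}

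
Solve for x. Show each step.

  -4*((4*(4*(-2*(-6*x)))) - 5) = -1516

Step 1. [-4*((4*(4*(-2*(-6*x)))) - 5) = -1516] -4·(inner) — divide through by -4. So div: (4*(4*(-2*(-6*x)))) - 5 = 379.
Step 2. [(4*(4*(-2*(-6*x)))) - 5 = 379] add 5: x sits inside (… - 5). So sub: 4*(4*(-2*(-6*x))) = 384.
Step 3. [4*(4*(-2*(-6*x))) = 384] 4·(inner) — divide through by 4 ⇒ div: 4*(-2*(-6*x)) = 96.
Step 4. [4*(-2*(-6*x)) = 96] divide by the outer 4, so div: -2*(-6*x) = 24.
Step 5. [-2*(-6*x) = 24] leading coefficient -2: divide by -2 ⇒ div: -6*x = -12.
Step 6. [-6*x = -12] leading coefficient -6: divide by -6 ⇒ div: x = 2.

Answer: x ∈ {2}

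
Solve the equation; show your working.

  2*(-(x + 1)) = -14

Step 1. [2*(-(x + 1)) = -14] 2·(inner) — divide through by 2, so div: -(x + 1) = -7.
Step 2. [-(x + 1) = -7] LHS negated; negate both sides ⇒ neg: x + 1 = 7.
Step 3. [x + 1 = 7] +1 is outermost — subtract 1 both sides. So sub: x = 6.

Answer: x ∈ {6}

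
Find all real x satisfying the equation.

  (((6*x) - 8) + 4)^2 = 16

Step 1. [(((6*x) - 8) + 4)^2 = 16] 16 ≥ 0, LHS is (·)² — take ±√ ⇒ sqrt: ((6*x) - 8) + 4 = 4 or -4.
Step 2. [((6*x) - 8) + 4 = 4 or -4] the outer +4 inverts by subtracting 4, so sub: (6*x) - 8 = 0 or -8.
Step 3. [(6*x) - 8 = 0 or -8] 8 comes off first (add 8). So sub: 6*x = 8 or 0.
Step 4. [6*x = 8 or 0] 6 out front; divide by 6 ⇒ div: x = 4/3 or 0.

Answer: x ∈ {0, 4/3}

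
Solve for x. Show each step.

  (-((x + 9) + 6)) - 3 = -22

Step 1. [(-((x + 9) + 6)) - 3 = -22] the outer -3 inverts by adding 3 ⇒ sub: -((x + 9) + 6) = -19.
Step 2. [-((x + 9) + 6) = -19] leading − — multiply by −1. So neg: (x + 9) + 6 = 19.
Step 3. [(x + 9) + 6 = 19] +6 is outermost — subtract 6 both sides, so sub: x + 9 = 13.
Step 4. [x + 9 = 13] peel the +9: subtract 9 from each side. So sub: x = 4.

Answer: x ∈ {4}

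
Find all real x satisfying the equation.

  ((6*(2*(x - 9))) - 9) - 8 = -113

Step 1. [((6*(2*(x - 9))) - 9) - 8 = -113] 8 comes off first (add 8), so sub: (6*(2*(x - 9))) - 9 = -105.
Step 2. [(6*(2*(x - 9))) - 9 = -105] peel the -9: add 9 from each side ⇒ sub: 6*(2*(x - 9)) = -96.
Step 3. [6*(2*(x - 9)) = -96] LHS = 6·(…); ÷6 both sides ⇒ div: 2*(x - 9) = -16.
Step 4. [2*(x - 9) = -16] divide by the outer 2, so div: x - 9 = -8.
Step 5. [x - 9 = -8] the outer -9 inverts by adding 9, so sub: x = 1.

Answer: x ∈ {1}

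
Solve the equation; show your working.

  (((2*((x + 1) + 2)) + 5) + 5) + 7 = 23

Step 1. [(((2*((x + 1) + 2)) + 5) + 5) + 7 = 23] subtract 7: x sits inside (… + 7) ⇒ sub: ((2*((x + 1) + 2)) + 5) + 5 = 16.
Step 2. [((2*((x + 1) + 2)) + 5) + 5 = 16] subtract 5: x sits inside (… + 5) ⇒ sub: (2*((x + 1) + 2)) + 5 = 11.
Step 3. [(2*((x + 1) + 2)) + 5 = 11] the outer +5 inverts by subtracting 5. So sub: 2*((x + 1) + 2) = 6.
Step 4. [2*((x + 1) + 2) = 6] 2 out front; divide by 2. So div: (x + 1) + 2 = 3.
Step 5. [(x + 1) + 2 = 3] 2 comes off first (subtract 2) ⇒ sub: x + 1 = 1.
Step 6. [x + 1 = 1] 1 comes off first (subtract 1), so sub: x = 0.

Answer: x ∈ {0}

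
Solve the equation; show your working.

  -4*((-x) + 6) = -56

Step 1. [-4*((-x) + 6) = -56] -4·(inner) — divide through by -4, so div: (-x) + 6 = 14.
Step 2. [(-x) + 6 = 14] +6 is outermost — subtract 6 both sides, so sub: -x = 8.
Step 3. [-x = 8] leading − — multiply by −1. So neg: x = -8.

Answer: x ∈ {-8}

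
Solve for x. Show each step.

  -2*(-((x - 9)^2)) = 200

Step 1. [-2*(-((x - 9)^2)) = 200] -2·(inner) — divide through by -2 ⇒ div: -((x - 9)^2) = -100.
Step 2. [-((x - 9)^2) = -100] leading − — multiply by −1, so neg: (x - 9)^2 = 100.
Step 3. [(x - 9)^2 = 100] LHS squared, RHS 100 ≥ 0: apply √ (±) ⇒ sqrt: x - 9 = 10 or -10.
Step 4. [x - 9 = 10 or -10] -9 is outermost — add 9 both sides. So sub: x = 19 or -1.

Answer: x ∈ {-1, 19}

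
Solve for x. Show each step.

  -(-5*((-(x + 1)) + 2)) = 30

Step 1. [-(-5*((-(x + 1)) + 2)) = 30] flip signs both sides ⇒ neg: -5*((-(x + 1)) + 2) = -30.
Step 2. [-5*((-(x + 1)) + 2) = -30] -5·(inner) — divide through by -5. So div: (-(x + 1)) + 2 = 6.
Step 3. [(-(x + 1)) + 2 = 6] +2 is outermost — subtract 2 both sides ⇒ sub: -(x + 1) = 4.
Step 4. [-(x + 1) = 4] LHS negated; negate both sides. So neg: x + 1 = -4.
Step 5. [x + 1 = -4] peel the +1: subtract 1 from each side. So sub: x = -5.

Answer: x ∈ {-5}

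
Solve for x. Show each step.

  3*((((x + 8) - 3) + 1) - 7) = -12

Step 1. [3*((((x + 8) - 3) + 1) - 7) = -12] LHS = 3·(…); ÷3 both sides. So div: (((x + 8) - 3) + 1) - 7 = -4.
Step 2. [(((x + 8) - 3) + 1) - 7 = -4] -7 is outermost — add 7 both sides. So sub: ((x + 8) - 3) + 1 = 3.
Step 3. [((x + 8) - 3) + 1 = 3] peel the +1: subtract 1 from each side, so sub: (x + 8) - 3 = 2.
Step 4. [(x + 8) - 3 = 2] 3 comes off first (add 3), so sub: x + 8 = 5.
Step 5. [x + 8 = 5] 8 comes off first (subtract 8). So sub: x = -3.

Answer: x ∈ {-3}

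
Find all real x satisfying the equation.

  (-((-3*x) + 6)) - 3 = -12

Step 1. [(-((-3*x) + 6)) - 3 = -12] peel the -3: add 3 from each side. So sub: -((-3*x) + 6) = -9.
Step 2. [-((-3*x) + 6) = -9] flip signs both sides, so neg: (-3*x) + 6 = 9.
Step 3. [(-3*x) + 6 = 9] -3 | LHS and -3 | 9: pull -3 out. So factor: x - 2 = -3.
Step 4. [x - 2 = -3] the outer -2 inverts by adding 2. So sub: x = -1.

Answer: x ∈ {-1}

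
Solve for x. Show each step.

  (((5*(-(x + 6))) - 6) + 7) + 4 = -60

Step 1. [(((5*(-(x + 6))) - 6) + 7) + 4 = -60] the outer +4 inverts by subtracting 4. So sub: ((5*(-(x + 6))) - 6) + 7 = -64.
Step 2. [((5*(-(x + 6))) - 6) + 7 = -64] subtract 7: x sits inside (… + 7). So sub: (5*(-(x + 6))) - 6 = -71.
Step 3. [(5*(-(x + 6))) - 6 = -71] add 6: x sits inside (… - 6), so sub: 5*(-(x + 6)) = -65.
Step 4. [5*(-(x + 6)) = -65] 5·(inner) — divide through by 5. So div: -(x + 6) = -13.
Step 5. [-(x + 6) = -13] flip signs both sides, so neg: x + 6 = 13.
Step 6. [x + 6 = 13] peel the +6: subtract 6 from each side ⇒ sub: x = 7.

Answer: x ∈ {7}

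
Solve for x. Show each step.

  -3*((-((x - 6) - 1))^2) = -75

Step 1. [-3*((-((x - 6) - 1))^2) = -75] LHS = -3·(…); ÷-3 both sides, so div: (-((x - 6) - 1))^2 = 25.
Step 2. [(-((x - 6) - 1))^2 = 25] √ both sides: 25 ≥ 0 gives two branches ⇒ sqrt: -((x - 6) - 1) = 5 or -5.
Step 3. [-((x - 6) - 1) = 5 or -5] leading − — multiply by −1 ⇒ neg: (x - 6) - 1 = -5 or 5.
Step 4. [(x - 6) - 1 = -5 or 5] the outer -1 inverts by adding 1 ⇒ sub: x - 6 = -4 or 6.
Step 5. [x - 6 = -4 or 6] 6 comes off first (add 6) ⇒ sub: x = 2 or 12.

Answer: x ∈ {2, 12}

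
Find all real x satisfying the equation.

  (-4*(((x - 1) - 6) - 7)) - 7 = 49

Step 1. [(-4*(((x - 1) - 6) - 7)) - 7 = 49] peel the -7: add 7 from each side. So sub: -4*(((x - 1) - 6) - 7) = 56.
Step 2. [-4*(((x - 1) - 6) - 7) = 56] -4 out front; divide by -4 ⇒ div: ((x - 1) - 6) - 7 = -14.
Step 3. [((x - 1) - 6) - 7 = -14] the outer -7 inverts by adding 7 ⇒ sub: (x - 1) - 6 = -7.
Step 4. [(x - 1) - 6 = -7] peel the -6: add 6 from each side ⇒ sub: x - 1 = -1.
Step 5. [x - 1 = -1] the outer -1 inverts by adding 1 ⇒ sub: x = 0.

Answer: x ∈ {0}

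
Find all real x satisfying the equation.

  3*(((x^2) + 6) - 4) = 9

Step 1. [3*(((x^2) + 6) - 4) = 9] leading coefficient 3: divide by 3 ⇒ div: ((x^2) + 6) - 4 = 3.
Step 2. [((x^2) + 6) - 4 = 3] -4 is outermost — add 4 both sides ⇒ sub: (x^2) + 6 = 7.
Step 3. [(x^2) + 6 = 7] +6 is outermost — subtract 6 both sides, so sub: x^2 = 1.
Step 4. [x^2 = 1] √ both sides: 1 ≥ 0 gives two branches, so sqrt: x = 1 or -1.

Answer: x ∈ {-1, 1}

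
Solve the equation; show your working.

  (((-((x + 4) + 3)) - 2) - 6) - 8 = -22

Step 1. [(((-((x + 4) + 3)) - 2) - 6) - 8 = -22] -8 is outermost — add 8 both sides. So sub: ((-((x + 4) + 3)) - 2) - 6 = -14.
Step 2. [((-((x + 4) + 3)) - 2) - 6 = -14] add 6: x sits inside (… - 6). So sub: (-((x + 4) + 3)) - 2 = -8.
Step 3. [(-((x + 4) + 3)) - 2 = -8] add 2: x sits inside (… - 2), so sub: -((x + 4) + 3) = -6.
Step 4. [-((x + 4) + 3) = -6] flip signs both sides, so neg: (x + 4) + 3 = 6.
Step 5. [(x + 4) + 3 = 6] peel the +3: subtract 3 from each side. So sub: x + 4 = 3.
Step 6. [x + 4 = 3] 4 comes off first (subtract 4) ⇒ sub: x = -1.

Answer: x ∈ {-1}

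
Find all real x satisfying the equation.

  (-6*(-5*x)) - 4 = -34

Step 1. [(-6*(-5*x)) - 4 = -34] add 4: x sits inside (… - 4). So sub: -6*(-5*x) = -30.
Step 2. [-6*(-5*x) = -30] -6·(inner) — divide through by -6 ⇒ div: -5*x = 5.
Step 3. [-5*x = 5] -5·(inner) — divide through by -5 ⇒ div: x = -1.

Answer: x ∈ {-1}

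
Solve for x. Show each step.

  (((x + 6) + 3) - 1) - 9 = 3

Step 1. [(((x + 6) + 3) - 1) - 9 = 3] add 9: x sits inside (… - 9) ⇒ sub: ((x + 6) + 3) - 1 = 12.
Step 2. [((x + 6) + 3) - 1 = 12] peel the -1: add 1 from each side. So sub: (x + 6) + 3 = 13.
Step 3. [(x + 6) + 3 = 13] subtract 3: x sits inside (… + 3), so sub: x + 6 = 10.
Step 4. [x + 6 = 10] 6 comes off first (subtract 6). So sub: x = 4.

Answer: x ∈ {4}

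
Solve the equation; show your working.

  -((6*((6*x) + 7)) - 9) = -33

Step 1. [-((6*((6*x) + 7)) - 9) = -33] leading − — multiply by −1. So neg: (6*((6*x) + 7)) - 9 = 33.
Step 2. [(6*((6*x) + 7)) - 9 = 33] -9 is outermost — add 9 both sides ⇒ sub: 6*((6*x) + 7) = 42.
Step 3. [6*((6*x) + 7) = 42] LHS = 6·(…); ÷6 both sides, so div: (6*x) + 7 = 7.
Step 4. [(6*x) + 7 = 7] +7 is outermost — subtract 7 both sides, so sub: 6*x = 0.
Step 5. [6*x = 0] divide by the outer 6 ⇒ div: x = 0.

Answer: x ∈ {0}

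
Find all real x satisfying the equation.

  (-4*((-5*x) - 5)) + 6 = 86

Step 1. [(-4*((-5*x) - 5)) + 6 = 86] the outer +6 inverts by subtracting 6. So sub: -4*((-5*x) - 5) = 80.
Step 2. [-4*((-5*x) - 5) = 80] divide by the outer -4, so div: (-5*x) - 5 = -20.
Step 3. [(-5*x) - 5 = -20] -5 divides every term; factor it out. So factor: x + 1 = 4.
Step 4. [x + 1 = 4] subtract 1: x sits inside (… + 1). So sub: x = 3.

Answer: x ∈ {3}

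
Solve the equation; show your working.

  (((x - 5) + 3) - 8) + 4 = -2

Step 1. [(((x - 5) + 3) - 8) + 4 = -2] peel the +4: subtract 4 from each side, so sub: ((x - 5) + 3) - 8 = -6.
Step 2. [((x - 5) + 3) - 8 = -6] add 8: x sits inside (… - 8), so sub: (x - 5) + 3 = 2.
Step 3. [(x - 5) + 3 = 2] subtract 3: x sits inside (… + 3) ⇒ sub: x - 5 = -1.
Step 4. [x - 5 = -1] peel the -5: add 5 from each side ⇒ sub: x = 4.

Answer: x ∈ {4}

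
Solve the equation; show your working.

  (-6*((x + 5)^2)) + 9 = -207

Step 1. [(-6*((x + 5)^2)) + 9 = -207] subtract 9: x sits inside (… + 9) ⇒ sub: -6*((x + 5)^2) = -216.
Step 2. [-6*((x + 5)^2) = -216] divide by the outer -6. So div: (x + 5)^2 = 36.
Step 3. [(x + 5)^2 = 36] LHS squared, RHS 36 ≥ 0: apply √ (±), so sqrt: x + 5 = 6 or -6.
Step 4. [x + 5 = 6 or -6] +5 is outermost — subtract 5 both sides, so sub: x = 1 or -11.

Answer: x ∈ {-11, 1}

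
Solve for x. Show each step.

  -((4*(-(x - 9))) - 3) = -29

Step 1. [-((4*(-(x - 9))) - 3) = -29] leading − — multiply by −1 ⇒ neg: (4*(-(x - 9))) - 3 = 29.
Step 2. [(4*(-(x - 9))) - 3 = 29] the outer -3 inverts by adding 3, so sub: 4*(-(x - 9)) = 32.
Step 3. [4*(-(x - 9)) = 32] LHS = 4·(…); ÷4 both sides ⇒ div: -(x - 9) = 8.
Step 4. [-(x - 9) = 8] leading − — multiply by −1, so neg: x - 9 = -8.
Step 5. [x - 9 = -8] the outer -9 inverts by adding 9 ⇒ sub: x = 1.

Answer: x ∈ {1}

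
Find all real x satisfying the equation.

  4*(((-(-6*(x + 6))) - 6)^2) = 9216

Step 1. [4*(((-(-6*(x + 6))) - 6)^2) = 9216] LHS = 4·(…); ÷4 both sides ⇒ div: ((-(-6*(x + 6))) - 6)^2 = 2304.
Step 2. [((-(-6*(x + 6))) - 6)^2 = 2304] 2304 ≥ 0, LHS is (·)² — take ±√. So sqrt: (-(-6*(x + 6))) - 6 = 48 or -48.
Step 3. [(-(-6*(x + 6))) - 6 = 48 or -48] 6 comes off first (add 6). So sub: -(-6*(x + 6)) = 54 or -42.
Step 4. [-(-6*(x + 6)) = 54 or -42] LHS negated; negate both sides ⇒ neg: -6*(x + 6) = -54 or 42.
Step 5. [-6*(x + 6) = -54 or 42] LHS = -6·(…); ÷-6 both sides. So div: x + 6 = 9 or -7.
Step 6. [x + 6 = 9 or -7] +6 is outermost — subtract 6 both sides, so sub: x = 3 or -13.

Answer: x ∈ {-13, 3}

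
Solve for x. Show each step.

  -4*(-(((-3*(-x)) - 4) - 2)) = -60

Step 1. [-4*(-(((-3*(-x)) - 4) - 2)) = -60] -4·(inner) — divide through by -4, so div: -(((-3*(-x)) - 4) - 2) = 15.
Step 2. [-(((-3*(-x)) - 4) - 2) = 15] flip signs both sides, so neg: ((-3*(-x)) - 4) - 2 = -15.
Step 3. [((-3*(-x)) - 4) - 2 = -15] the outer -2 inverts by adding 2. So sub: (-3*(-x)) - 4 = -13.
Step 4. [(-3*(-x)) - 4 = -13] 4 comes off first (add 4). So sub: -3*(-x) = -9.
Step 5. [-3*(-x) = -9] -3·(inner) — divide through by -3 ⇒ div: -x = 3.
Step 6. [-x = 3] flip signs both sides. So neg: x = -3.

Answer: x ∈ {-3}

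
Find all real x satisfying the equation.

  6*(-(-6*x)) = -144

Step 1. [6*(-(-6*x)) = -144] LHS = 6·(…); ÷6 both sides ⇒ div: -(-6*x) = -24.
Step 2. [-(-6*x) = -24] LHS negated; negate both sides ⇒ neg: -6*x = 24.
Step 3. [-6*x = 24] -6 out front; divide by -6 ⇒ div: x = -4.

Answer: x ∈ {-4}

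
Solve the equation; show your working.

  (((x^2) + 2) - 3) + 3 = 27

Step 1. [(((x^2) + 2) - 3) + 3 = 27] 3 comes off first (subtract 3). So sub: ((x^2) + 2) - 3 = 24.
Step 2. [((x^2) + 2) - 3 = 24] -3 is outermost — add 3 both sides, so sub: (x^2) + 2 = 27.
Step 3. [(x^2) + 2 = 27] the outer +2 inverts by subtracting 2, so sub: x^2 = 25.
Step 4. [x^2 = 25] √ both sides: 25 ≥ 0 gives two branches. So sqrt: x = 5 or -5.

Answer: x ∈ {-5, 5}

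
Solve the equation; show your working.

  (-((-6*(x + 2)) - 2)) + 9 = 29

Step 1. [(-((-6*(x + 2)) - 2)) + 9 = 29] +9 is outermost — subtract 9 both sides. So sub: -((-6*(x + 2)) - 2) = 20.
Step 2. [-((-6*(x + 2)) - 2) = 20] flip signs both sides. So neg: (-6*(x + 2)) - 2 = -20.
Step 3. [(-6*(x + 2)) - 2 = -20] add 2: x sits inside (… - 2) ⇒ sub: -6*(x + 2) = -18.
Step 4. [-6*(x + 2) = -18] LHS = -6·(…); ÷-6 both sides, so div: x + 2 = 3.
Step 5. [x + 2 = 3] the outer +2 inverts by subtracting 2. So sub: x = 1.

Answer: x ∈ {1}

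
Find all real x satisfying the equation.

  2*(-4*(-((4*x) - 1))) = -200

Step 1. [2*(-4*(-((4*x) - 1))) = -200] leading coefficient 2: divide by 2. So div: -4*(-((4*x) - 1)) = -100.
Step 2. [-4*(-((4*x) - 1)) = -100] LHS = -4·(…); ÷-4 both sides, so div: -((4*x) - 1) = 25.
Step 3. [-((4*x) - 1) = 25] flip signs both sides ⇒ neg: (4*x) - 1 = -25.
Step 4. [(4*x) - 1 = -25] -1 is outermost — add 1 both sides. So sub: 4*x = -24.
Step 5. [4*x = -24] 4 out front; divide by 4. So div: x = -6.

Answer: x ∈ {-6}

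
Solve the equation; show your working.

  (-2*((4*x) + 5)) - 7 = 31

Step 1. [(-2*((4*x) + 5)) - 7 = 31] -7 is outermost — add 7 both sides, so sub: -2*((4*x) + 5) = 38.
Step 2. [-2*((4*x) + 5) = 38] -2 out front; divide by -2. So div: (4*x) + 5 = -19.
Step 3. [(4*x) + 5 = -19] subtract 5: x sits inside (… + 5). So sub: 4*x = -24.
Step 4. [4*x = -24] 4 out front; divide by 4 ⇒ div: x = -6.

Answer: x ∈ {-6}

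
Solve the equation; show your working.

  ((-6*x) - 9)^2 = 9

Step 1. [((-6*x) - 9)^2 = 9] √ both sides: 9 ≥ 0 gives two branches, so sqrt: (-6*x) - 9 = 3 or -3.
Step 2. [(-6*x) - 9 = 3 or -3] -9 is outermost — add 9 both sides, so sub: -6*x = 12 or 6.
Step 3. [-6*x = 12 or 6] divide by the outer -6. So div: x = -2 or -1.

Answer: x ∈ {-2, -1}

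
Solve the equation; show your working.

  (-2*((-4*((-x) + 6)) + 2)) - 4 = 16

Step 1. [(-2*((-4*((-x) + 6)) + 2)) - 4 = 16] peel the -4: add 4 from each side, so sub: -2*((-4*((-x) + 6)) + 2) = 20.
Step 2. [-2*((-4*((-x) + 6)) + 2) = 20] leading coefficient -2: divide by -2. So div: (-4*((-x) + 6)) + 2 = -10.
Step 3. [(-4*((-x) + 6)) + 2 = -10] +2 is outermost — subtract 2 both sides. So sub: -4*((-x) + 6) = -12.
Step 4. [-4*((-x) + 6) = -12] LHS = -4·(…); ÷-4 both sides ⇒ div: (-x) + 6 = 3.
Step 5. [(-x) + 6 = 3] 6 comes off first (subtract 6). So sub: -x = -3.
Step 6. [-x = -3] leading − — multiply by −1, so neg: x = 3.

Answer: x ∈ {3}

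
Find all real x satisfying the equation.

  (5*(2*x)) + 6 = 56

Step 1. [(5*(2*x)) + 6 = 56] the outer +6 inverts by subtracting 6, so sub: 5*(2*x) = 50.
Step 2. [5*(2*x) = 50] leading coefficient 5: divide by 5 ⇒ div: 2*x = 10.
Step 3. [2*x = 10] LHS = 2·(…); ÷2 both sides, so div: x = 5.

Answer: x ∈ {5}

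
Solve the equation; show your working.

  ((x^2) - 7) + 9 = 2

Step 1. [((x^2) - 7) + 9 = 2] the outer +9 inverts by subtracting 9, so sub: (x^2) - 7 = -7.
Step 2. [(x^2) - 7 = -7] 7 comes off first (add 7). So sub: x^2 = 0.
Step 3. [x^2 = 0] LHS squared, RHS 0 ≥ 0: apply √ (±) ⇒ sqrt: x = 0.

Answer: x ∈ {0}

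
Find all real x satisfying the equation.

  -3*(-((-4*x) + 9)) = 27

Step 1. [-3*(-((-4*x) + 9)) = 27] -3·(inner) — divide through by -3 ⇒ div: -((-4*x) + 9) = -9.
Step 2. [-((-4*x) + 9) = -9] leading − — multiply by −1. So neg: (-4*x) + 9 = 9.
Step 3. [(-4*x) + 9 = 9] +9 is outermost — subtract 9 both sides. So sub: -4*x = 0.
Step 4. [-4*x = 0] -4 out front; divide by -4 ⇒ div: x = 0.

Answer: x ∈ {0}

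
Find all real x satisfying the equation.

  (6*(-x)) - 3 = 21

Step 1. [(6*(-x)) - 3 = 21] 3 comes off first (add 3) ⇒ sub: 6*(-x) = 24.
Step 2. [6*(-x) = 24] LHS = 6·(…); ÷6 both sides. So div: -x = 4.
Step 3. [-x = 4] leading − — multiply by −1. So neg: x = -4.

Answer: x ∈ {-4}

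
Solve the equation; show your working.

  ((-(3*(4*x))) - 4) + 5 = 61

Step 1. [((-(3*(4*x))) - 4) + 5 = 61] the outer +5 inverts by subtracting 5. So sub: (-(3*(4*x))) - 4 = 56.
Step 2. [(-(3*(4*x))) - 4 = 56] -4 is outermost — add 4 both sides. So sub: -(3*(4*x)) = 60.
Step 3. [-(3*(4*x)) = 60] flip signs both sides, so neg: 3*(4*x) = -60.
Step 4. [3*(4*x) = -60] 3 out front; divide by 3. So div: 4*x = -20.
Step 5. [4*x = -20] divide by the outer 4 ⇒ div: x = -5.

Answer: x ∈ {-5}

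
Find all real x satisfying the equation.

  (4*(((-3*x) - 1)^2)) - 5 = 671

Step 1. [(4*(((-3*x) - 1)^2)) - 5 = 671] add 5: x sits inside (… - 5), so sub: 4*(((-3*x) - 1)^2) = 676.
Step 2. [4*(((-3*x) - 1)^2) = 676] 4·(inner) — divide through by 4 ⇒ div: ((-3*x) - 1)^2 = 169.
Step 3. [((-3*x) - 1)^2 = 169] 169 ≥ 0, LHS is (·)² — take ±√. So sqrt: (-3*x) - 1 = 13 or -13.
Step 4. [(-3*x) - 1 = 13 or -13] add 1: x sits inside (… - 1). So sub: -3*x = 14 or -12.
Step 5. [-3*x = 14 or -12] -3·(inner) — divide through by -3 ⇒ div: x = -14/3 or 4.

Answer: x ∈ {-14/3, 4}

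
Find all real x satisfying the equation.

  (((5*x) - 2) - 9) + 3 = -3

Step 1. [(((5*x) - 2) - 9) + 3 = -3] subtract 3: x sits inside (… + 3) ⇒ sub: ((5*x) - 2) - 9 = -6.
Step 2. [((5*x) - 2) - 9 = -6] 9 comes off first (add 9). So sub: (5*x) - 2 = 3.
Step 3. [(5*x) - 2 = 3] the outer -2 inverts by adding 2 ⇒ sub: 5*x = 5.
Step 4. [5*x = 5] divide by the outer 5 ⇒ div: x = 1.

Answer: x ∈ {1}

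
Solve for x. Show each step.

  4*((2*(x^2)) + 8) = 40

Step 1. [4*((2*(x^2)) + 8) = 40] divide by the outer 4. So div: (2*(x^2)) + 8 = 10.
Step 2. [(2*(x^2)) + 8 = 10] peel the +8: subtract 8 from each side, so sub: 2*(x^2) = 2.
Step 3. [2*(x^2) = 2] 2 out front; divide by 2, so div: x^2 = 1.
Step 4. [x^2 = 1] √ both sides: 1 ≥ 0 gives two branches. So sqrt: x = 1 or -1.

Answer: x ∈ {-1, 1}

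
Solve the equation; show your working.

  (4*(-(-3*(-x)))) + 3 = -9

Step 1. [(4*(-(-3*(-x)))) + 3 = -9] +3 is outermost — subtract 3 both sides ⇒ sub: 4*(-(-3*(-x))) = -12.
Step 2. [4*(-(-3*(-x))) = -12] leading coefficient 4: divide by 4, so div: -(-3*(-x)) = -3.
Step 3. [-(-3*(-x)) = -3] LHS negated; negate both sides. So neg: -3*(-x) = 3.
Step 4. [-3*(-x) = 3] leading coefficient -3: divide by -3, so div: -x = -1.
Step 5. [-x = -1] flip signs both sides. So neg: x = 1.

Answer: x ∈ {1}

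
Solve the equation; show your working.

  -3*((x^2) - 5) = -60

Step 1. [-3*((x^2) - 5) = -60] divide by the outer -3 ⇒ div: (x^2) - 5 = 20.
Step 2. [(x^2) - 5 = 20] -5 is outermost — add 5 both sides, so sub: x^2 = 25.
Step 3. [x^2 = 25] √ both sides: 25 ≥ 0 gives two branches ⇒ sqrt: x = 5 or -5.

Answer: x ∈ {-5, 5}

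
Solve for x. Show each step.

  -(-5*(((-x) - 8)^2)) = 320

Step 1. [-(-5*(((-x) - 8)^2)) = 320] flip signs both sides. So neg: -5*(((-x) - 8)^2) = -320.
Step 2. [-5*(((-x) - 8)^2) = -320] -5 out front; divide by -5, so div: ((-x) - 8)^2 = 64.
Step 3. [((-x) - 8)^2 = 64] √ both sides: 64 ≥ 0 gives two branches, so sqrt: (-x) - 8 = 8 or -8.
Step 4. [(-x) - 8 = 8 or -8] -8 is outermost — add 8 both sides, so sub: -x = 16 or 0.
Step 5. [-x = 16 or 0] flip signs both sides, so neg: x = -16 or 0.

Answer: x ∈ {-16, 0}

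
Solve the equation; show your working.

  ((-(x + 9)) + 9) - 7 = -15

Step 1. [((-(x + 9)) + 9) - 7 = -15] add 7: x sits inside (… - 7) ⇒ sub: (-(x + 9)) + 9 = -8.
Step 2. [(-(x + 9)) + 9 = -8] 9 comes off first (subtract 9), so sub: -(x + 9) = -17.
Step 3. [-(x + 9) = -17] flip signs both sides, so neg: x + 9 = 17.
Step 4. [x + 9 = 17] peel the +9: subtract 9 from each side, so sub: x = 8.

Answer: x ∈ {8}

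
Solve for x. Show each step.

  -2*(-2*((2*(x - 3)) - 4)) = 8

Step 1. [-2*(-2*((2*(x - 3)) - 4)) = 8] LHS = -2·(…); ÷-2 both sides ⇒ div: -2*((2*(x - 3)) - 4) = -4.
Step 2. [-2*((2*(x - 3)) - 4) = -4] -2·(inner) — divide through by -2. So div: (2*(x - 3)) - 4 = 2.
Step 3. [(2*(x - 3)) - 4 = 2] 2 divides every term; factor it out ⇒ factor: (x - 3) - 2 = 1.
Step 4. [(x - 3) - 2 = 1] peel the -2: add 2 from each side. So sub: x - 3 = 3.
Step 5. [x - 3 = 3] add 3: x sits inside (… - 3) ⇒ sub: x = 6.

Answer: x ∈ {6}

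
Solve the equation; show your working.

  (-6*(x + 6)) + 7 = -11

Step 1. [(-6*(x + 6)) + 7 = -11] 7 comes off first (subtract 7), so sub: -6*(x + 6) = -18.
Step 2. [-6*(x + 6) = -18] -6·(inner) — divide through by -6. So div: x + 6 = 3.
Step 3. [x + 6 = 3] 6 comes off first (subtract 6) ⇒ sub: x = -3.

Answer: x ∈ {-3}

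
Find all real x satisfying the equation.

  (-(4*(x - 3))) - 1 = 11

Step 1. [(-(4*(x - 3))) - 1 = 11] the outer -1 inverts by adding 1 ⇒ sub: -(4*(x - 3)) = 12.
Step 2. [-(4*(x - 3)) = 12] leading − — multiply by −1. So neg: 4*(x - 3) = -12.
Step 3. [4*(x - 3) = -12] LHS = 4·(…); ÷4 both sides ⇒ div: x - 3 = -3.
Step 4. [x - 3 = -3] peel the -3: add 3 from each side ⇒ sub: x = 0.

Answer: x ∈ {0}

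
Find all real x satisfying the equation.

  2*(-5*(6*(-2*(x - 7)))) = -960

Step 1. [2*(-5*(6*(-2*(x - 7)))) = -960] leading coefficient 2: divide by 2, so div: -5*(6*(-2*(x - 7))) = -480.
Step 2. [-5*(6*(-2*(x - 7))) = -480] divide by the outer -5, so div: 6*(-2*(x - 7)) = 96.
Step 3. [6*(-2*(x - 7)) = 96] LHS = 6·(…); ÷6 both sides, so div: -2*(x - 7) = 16.
Step 4. [-2*(x - 7) = 16] leading coefficient -2: divide by -2 ⇒ div: x - 7 = -8.
Step 5. [x - 7 = -8] the outer -7 inverts by adding 7, so sub: x = -1.

Answer: x ∈ {-1}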